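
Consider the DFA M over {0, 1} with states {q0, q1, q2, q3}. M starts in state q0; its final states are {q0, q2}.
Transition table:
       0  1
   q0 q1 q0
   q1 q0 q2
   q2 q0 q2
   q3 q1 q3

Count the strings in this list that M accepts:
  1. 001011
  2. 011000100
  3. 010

3

001011: accepted
011000100: accepted
010: accepted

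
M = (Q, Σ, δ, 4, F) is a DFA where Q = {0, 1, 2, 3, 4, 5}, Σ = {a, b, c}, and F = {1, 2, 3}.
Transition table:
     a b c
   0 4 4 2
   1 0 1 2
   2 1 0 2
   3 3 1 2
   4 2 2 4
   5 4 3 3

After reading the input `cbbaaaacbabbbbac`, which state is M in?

4 --c--> 4
4 --b--> 2
2 --b--> 0
0 --a--> 4
4 --a--> 2
2 --a--> 1
1 --a--> 0
0 --c--> 2
2 --b--> 0
0 --a--> 4
4 --b--> 2
2 --b--> 0
0 --b--> 4
4 --b--> 2
2 --a--> 1
1 --c--> 2

2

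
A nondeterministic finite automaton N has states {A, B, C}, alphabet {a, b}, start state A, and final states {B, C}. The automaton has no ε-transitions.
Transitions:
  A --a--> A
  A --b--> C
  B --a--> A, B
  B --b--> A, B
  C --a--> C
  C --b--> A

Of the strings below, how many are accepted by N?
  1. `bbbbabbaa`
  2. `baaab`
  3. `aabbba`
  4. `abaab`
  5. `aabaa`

`bbbbabbaa`: rejected
`baaab`: rejected
`aabbba`: accepted
`abaab`: rejected
`aabaa`: accepted

2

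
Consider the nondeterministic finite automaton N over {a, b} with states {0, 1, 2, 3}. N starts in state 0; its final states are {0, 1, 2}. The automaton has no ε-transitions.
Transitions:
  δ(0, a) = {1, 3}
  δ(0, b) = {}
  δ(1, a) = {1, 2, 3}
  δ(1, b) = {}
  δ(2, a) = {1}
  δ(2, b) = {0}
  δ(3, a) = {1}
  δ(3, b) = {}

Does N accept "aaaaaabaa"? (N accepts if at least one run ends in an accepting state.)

Start: {0}
read a: {1, 3}
read a: {1, 2, 3}
read a: {1, 2, 3}
read a: {1, 2, 3}
read a: {1, 2, 3}
read a: {1, 2, 3}
read b: {0}
read a: {1, 3}
read a: {1, 2, 3}
Reachable ∩ accepting = {1, 2} — nonempty.

accepted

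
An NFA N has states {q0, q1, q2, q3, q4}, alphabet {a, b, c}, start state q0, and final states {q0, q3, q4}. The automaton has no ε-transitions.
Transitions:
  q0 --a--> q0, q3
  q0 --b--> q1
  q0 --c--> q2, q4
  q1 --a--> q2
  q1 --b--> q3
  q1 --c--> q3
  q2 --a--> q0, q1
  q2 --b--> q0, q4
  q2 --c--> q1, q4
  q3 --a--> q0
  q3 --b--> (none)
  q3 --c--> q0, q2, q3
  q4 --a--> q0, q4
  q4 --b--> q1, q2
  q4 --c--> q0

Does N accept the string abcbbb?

Start: {q0}
read a: {q0, q3}
read b: {q1}
read c: {q3}
read b: {}
The reachable set is empty and stays empty for the remaining 2 symbols.
Reachable ∩ accepting = {} — empty.

rejected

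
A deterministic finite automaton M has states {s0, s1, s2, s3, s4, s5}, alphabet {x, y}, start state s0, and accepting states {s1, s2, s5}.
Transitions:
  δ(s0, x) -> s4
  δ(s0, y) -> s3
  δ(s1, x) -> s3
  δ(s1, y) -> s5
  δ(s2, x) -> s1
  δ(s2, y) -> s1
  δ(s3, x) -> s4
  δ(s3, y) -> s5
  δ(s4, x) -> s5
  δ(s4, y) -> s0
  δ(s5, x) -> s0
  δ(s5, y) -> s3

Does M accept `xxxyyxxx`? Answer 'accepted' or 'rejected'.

accepted

s0 --x--> s4
s4 --x--> s5
s5 --x--> s0
s0 --y--> s3
s3 --y--> s5
s5 --x--> s0
s0 --x--> s4
s4 --x--> s5
End in state s5, which is an accepting state.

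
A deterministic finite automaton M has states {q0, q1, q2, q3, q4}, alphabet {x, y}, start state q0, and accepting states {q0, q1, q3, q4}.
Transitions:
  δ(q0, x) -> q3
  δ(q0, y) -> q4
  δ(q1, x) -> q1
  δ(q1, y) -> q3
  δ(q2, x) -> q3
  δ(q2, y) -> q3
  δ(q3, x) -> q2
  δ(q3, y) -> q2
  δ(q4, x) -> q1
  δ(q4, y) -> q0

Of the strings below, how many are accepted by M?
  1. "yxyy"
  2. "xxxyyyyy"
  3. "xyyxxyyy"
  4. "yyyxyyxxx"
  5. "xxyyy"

2

"yxyy": rejected
"xxxyyyyy": rejected
"xyyxxyyy": rejected
"yyyxyyxxx": accepted
"xxyyy": accepted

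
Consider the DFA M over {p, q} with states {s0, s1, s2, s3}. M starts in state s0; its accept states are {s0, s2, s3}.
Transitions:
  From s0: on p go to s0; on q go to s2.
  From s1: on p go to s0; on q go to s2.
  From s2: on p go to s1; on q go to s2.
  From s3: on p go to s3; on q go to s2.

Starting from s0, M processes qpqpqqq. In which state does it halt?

s2

s0 --q--> s2
s2 --p--> s1
s1 --q--> s2
s2 --p--> s1
s1 --q--> s2
s2 --q--> s2
s2 --q--> s2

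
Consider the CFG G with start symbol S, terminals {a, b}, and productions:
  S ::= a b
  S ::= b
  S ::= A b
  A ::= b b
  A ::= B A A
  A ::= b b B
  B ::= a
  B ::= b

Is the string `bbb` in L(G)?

S ⇒ Ab ⇒ bbb

yes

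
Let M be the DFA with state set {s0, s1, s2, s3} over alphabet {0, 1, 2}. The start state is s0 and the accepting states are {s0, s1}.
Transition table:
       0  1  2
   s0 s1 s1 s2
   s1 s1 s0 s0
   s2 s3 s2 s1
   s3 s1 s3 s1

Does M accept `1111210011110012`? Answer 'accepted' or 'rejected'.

rejected

s0 --1--> s1
s1 --1--> s0
s0 --1--> s1
s1 --1--> s0
s0 --2--> s2
s2 --1--> s2
s2 --0--> s3
s3 --0--> s1
s1 --1--> s0
s0 --1--> s1
s1 --1--> s0
s0 --1--> s1
s1 --0--> s1
s1 --0--> s1
s1 --1--> s0
s0 --2--> s2
End in state s2, which is not an accepting state.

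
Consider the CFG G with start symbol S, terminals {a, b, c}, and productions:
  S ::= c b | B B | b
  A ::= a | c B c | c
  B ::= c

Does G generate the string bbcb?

no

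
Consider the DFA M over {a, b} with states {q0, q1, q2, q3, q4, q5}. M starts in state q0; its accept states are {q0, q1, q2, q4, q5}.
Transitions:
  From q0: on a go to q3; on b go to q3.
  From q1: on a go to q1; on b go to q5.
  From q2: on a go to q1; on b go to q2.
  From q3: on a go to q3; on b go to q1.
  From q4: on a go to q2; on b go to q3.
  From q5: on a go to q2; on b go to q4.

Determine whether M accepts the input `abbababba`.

accepted

q0 --a--> q3
q3 --b--> q1
q1 --b--> q5
q5 --a--> q2
q2 --b--> q2
q2 --a--> q1
q1 --b--> q5
q5 --b--> q4
q4 --a--> q2
End in state q2, which is an accepting state.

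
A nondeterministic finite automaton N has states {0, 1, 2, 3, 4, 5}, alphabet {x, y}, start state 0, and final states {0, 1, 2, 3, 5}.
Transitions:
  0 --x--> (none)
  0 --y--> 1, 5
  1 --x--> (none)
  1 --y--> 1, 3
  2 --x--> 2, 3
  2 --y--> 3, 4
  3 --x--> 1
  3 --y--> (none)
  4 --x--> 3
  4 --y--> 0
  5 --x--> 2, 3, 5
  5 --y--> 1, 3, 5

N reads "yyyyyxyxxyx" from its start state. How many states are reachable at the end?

Start: {0}
read y: {1, 5}
read y: {1, 3, 5}
read y: {1, 3, 5}
read y: {1, 3, 5}
read y: {1, 3, 5}
read x: {1, 2, 3, 5}
read y: {1, 3, 4, 5}
read x: {1, 2, 3, 5}
read x: {1, 2, 3, 5}
read y: {1, 3, 4, 5}
read x: {1, 2, 3, 5}
Final reachable set {1, 2, 3, 5} has 4 states.

4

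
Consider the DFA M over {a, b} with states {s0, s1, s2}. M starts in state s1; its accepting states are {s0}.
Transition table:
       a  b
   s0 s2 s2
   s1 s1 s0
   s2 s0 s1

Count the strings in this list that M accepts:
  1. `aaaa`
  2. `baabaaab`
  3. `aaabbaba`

`aaaa`: rejected
`baabaaab`: rejected
`aaabbaba`: accepted

1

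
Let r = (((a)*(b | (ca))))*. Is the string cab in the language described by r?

yes

Split into 2 pieces ca · b; each matches ((a)*(b|(ca))).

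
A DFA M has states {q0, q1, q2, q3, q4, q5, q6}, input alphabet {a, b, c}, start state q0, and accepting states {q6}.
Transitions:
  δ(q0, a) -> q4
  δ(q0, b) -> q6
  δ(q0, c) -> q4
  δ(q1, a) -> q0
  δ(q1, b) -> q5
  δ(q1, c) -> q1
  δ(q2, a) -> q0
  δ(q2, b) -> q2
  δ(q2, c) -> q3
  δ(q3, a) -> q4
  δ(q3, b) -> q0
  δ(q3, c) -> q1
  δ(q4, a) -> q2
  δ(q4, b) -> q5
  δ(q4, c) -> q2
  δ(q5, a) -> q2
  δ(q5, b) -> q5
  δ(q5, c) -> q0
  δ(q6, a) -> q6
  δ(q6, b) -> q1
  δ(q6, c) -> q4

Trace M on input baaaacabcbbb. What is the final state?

q0 --b--> q6
q6 --a--> q6
q6 --a--> q6
q6 --a--> q6
q6 --a--> q6
q6 --c--> q4
q4 --a--> q2
q2 --b--> q2
q2 --c--> q3
q3 --b--> q0
q0 --b--> q6
q6 --b--> q1

q1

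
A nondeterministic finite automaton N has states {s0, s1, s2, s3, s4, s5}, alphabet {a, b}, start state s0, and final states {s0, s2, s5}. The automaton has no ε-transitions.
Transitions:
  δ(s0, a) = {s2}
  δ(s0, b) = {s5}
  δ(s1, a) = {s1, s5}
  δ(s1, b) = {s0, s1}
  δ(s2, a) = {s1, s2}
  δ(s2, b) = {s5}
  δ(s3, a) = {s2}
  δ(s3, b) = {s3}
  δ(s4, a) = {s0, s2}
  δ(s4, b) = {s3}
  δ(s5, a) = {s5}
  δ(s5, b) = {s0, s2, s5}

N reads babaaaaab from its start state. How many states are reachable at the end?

4

Start: {s0}
read b: {s5}
read a: {s5}
read b: {s0, s2, s5}
read a: {s1, s2, s5}
read a: {s1, s2, s5}
read a: {s1, s2, s5}
read a: {s1, s2, s5}
read a: {s1, s2, s5}
read b: {s0, s1, s2, s5}
Final reachable set {s0, s1, s2, s5} has 4 states.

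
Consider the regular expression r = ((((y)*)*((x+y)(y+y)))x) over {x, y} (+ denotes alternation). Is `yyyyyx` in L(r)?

Split as yyyyy·x: (((y)*)*((x+y)(y+y))) matches yyyyy and x matches x.

yes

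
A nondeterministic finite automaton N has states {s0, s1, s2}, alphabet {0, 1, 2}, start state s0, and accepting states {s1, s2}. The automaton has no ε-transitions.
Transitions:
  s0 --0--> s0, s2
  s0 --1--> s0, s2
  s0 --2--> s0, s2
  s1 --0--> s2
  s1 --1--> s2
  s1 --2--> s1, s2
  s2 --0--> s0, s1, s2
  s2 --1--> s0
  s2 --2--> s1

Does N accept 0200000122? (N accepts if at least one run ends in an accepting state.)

Start: {s0}
read 0: {s0, s2}
read 2: {s0, s1, s2}
read 0: {s0, s1, s2}
read 0: {s0, s1, s2}
read 0: {s0, s1, s2}
read 0: {s0, s1, s2}
read 0: {s0, s1, s2}
read 1: {s0, s2}
read 2: {s0, s1, s2}
read 2: {s0, s1, s2}
Reachable ∩ accepting = {s1, s2} — nonempty.

accepted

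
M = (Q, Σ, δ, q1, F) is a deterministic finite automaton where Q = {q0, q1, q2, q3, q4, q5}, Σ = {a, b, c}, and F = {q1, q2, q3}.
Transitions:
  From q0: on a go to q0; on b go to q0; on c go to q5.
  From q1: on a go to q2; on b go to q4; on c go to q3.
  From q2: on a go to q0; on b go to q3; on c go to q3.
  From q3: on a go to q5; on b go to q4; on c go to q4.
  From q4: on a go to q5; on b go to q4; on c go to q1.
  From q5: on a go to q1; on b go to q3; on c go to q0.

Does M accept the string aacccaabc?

q1 --a--> q2
q2 --a--> q0
q0 --c--> q5
q5 --c--> q0
q0 --c--> q5
q5 --a--> q1
q1 --a--> q2
q2 --b--> q3
q3 --c--> q4
End in state q4, which is not an accepting state.

rejected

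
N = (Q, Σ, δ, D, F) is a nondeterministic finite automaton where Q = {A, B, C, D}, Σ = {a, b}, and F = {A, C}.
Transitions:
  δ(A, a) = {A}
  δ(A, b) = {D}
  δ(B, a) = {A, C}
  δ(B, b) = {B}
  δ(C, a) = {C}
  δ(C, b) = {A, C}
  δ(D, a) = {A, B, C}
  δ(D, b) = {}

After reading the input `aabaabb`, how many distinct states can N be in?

3

Start: {D}
read a: {A, B, C}
read a: {A, C}
read b: {A, C, D}
read a: {A, B, C}
read a: {A, C}
read b: {A, C, D}
read b: {A, C, D}
Final reachable set {A, C, D} has 3 states.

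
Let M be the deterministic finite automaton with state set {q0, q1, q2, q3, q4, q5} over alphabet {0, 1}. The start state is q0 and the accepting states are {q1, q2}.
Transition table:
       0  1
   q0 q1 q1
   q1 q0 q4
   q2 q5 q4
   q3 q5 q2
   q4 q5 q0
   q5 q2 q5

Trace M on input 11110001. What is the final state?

q0 --1--> q1
q1 --1--> q4
q4 --1--> q0
q0 --1--> q1
q1 --0--> q0
q0 --0--> q1
q1 --0--> q0
q0 --1--> q1

q1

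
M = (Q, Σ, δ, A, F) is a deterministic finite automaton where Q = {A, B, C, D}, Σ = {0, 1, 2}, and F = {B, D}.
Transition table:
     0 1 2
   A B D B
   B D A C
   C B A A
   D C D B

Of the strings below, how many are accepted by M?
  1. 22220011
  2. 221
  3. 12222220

2

22220011: accepted
221: rejected
12222220: accepted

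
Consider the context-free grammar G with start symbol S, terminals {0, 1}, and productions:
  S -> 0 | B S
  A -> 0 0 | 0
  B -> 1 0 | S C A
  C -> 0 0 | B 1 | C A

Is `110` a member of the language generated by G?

no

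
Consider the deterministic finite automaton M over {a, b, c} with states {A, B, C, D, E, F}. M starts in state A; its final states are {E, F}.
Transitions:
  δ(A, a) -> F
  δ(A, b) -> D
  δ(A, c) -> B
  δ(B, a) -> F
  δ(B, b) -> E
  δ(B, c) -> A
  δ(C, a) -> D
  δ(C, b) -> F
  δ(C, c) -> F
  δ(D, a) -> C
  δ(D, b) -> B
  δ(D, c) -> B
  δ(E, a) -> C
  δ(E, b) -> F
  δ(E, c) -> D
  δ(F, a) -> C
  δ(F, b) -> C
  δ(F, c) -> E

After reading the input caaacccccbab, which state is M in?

A --c--> B
B --a--> F
F --a--> C
C --a--> D
D --c--> B
B --c--> A
A --c--> B
B --c--> A
A --c--> B
B --b--> E
E --a--> C
C --b--> F

F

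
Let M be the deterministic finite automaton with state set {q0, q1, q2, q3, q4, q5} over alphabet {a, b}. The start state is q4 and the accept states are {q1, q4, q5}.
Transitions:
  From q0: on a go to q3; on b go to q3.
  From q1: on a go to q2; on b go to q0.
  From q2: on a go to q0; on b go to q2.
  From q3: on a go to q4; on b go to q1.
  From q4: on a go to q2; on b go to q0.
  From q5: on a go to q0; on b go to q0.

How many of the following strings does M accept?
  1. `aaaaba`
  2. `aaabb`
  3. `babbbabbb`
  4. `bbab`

1

`aaaaba`: rejected
`aaabb`: rejected
`babbbabbb`: accepted
`bbab`: rejected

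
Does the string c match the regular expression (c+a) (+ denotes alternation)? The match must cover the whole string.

The left alternative c matches c.

yes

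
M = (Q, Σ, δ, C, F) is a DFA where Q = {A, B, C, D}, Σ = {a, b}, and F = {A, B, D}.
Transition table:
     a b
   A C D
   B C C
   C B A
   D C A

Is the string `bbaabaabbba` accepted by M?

rejected

C --b--> A
A --b--> D
D --a--> C
C --a--> B
B --b--> C
C --a--> B
B --a--> C
C --b--> A
A --b--> D
D --b--> A
A --a--> C
End in state C, which is not an accepting state.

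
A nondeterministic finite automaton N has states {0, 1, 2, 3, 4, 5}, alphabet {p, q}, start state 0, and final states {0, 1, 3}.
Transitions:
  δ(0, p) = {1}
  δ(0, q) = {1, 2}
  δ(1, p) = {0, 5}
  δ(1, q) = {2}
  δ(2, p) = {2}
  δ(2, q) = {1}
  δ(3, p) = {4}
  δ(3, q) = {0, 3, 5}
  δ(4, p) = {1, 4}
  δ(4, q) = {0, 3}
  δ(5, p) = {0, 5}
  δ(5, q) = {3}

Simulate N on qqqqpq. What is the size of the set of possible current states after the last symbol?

3

Start: {0}
read q: {1, 2}
read q: {1, 2}
read q: {1, 2}
read q: {1, 2}
read p: {0, 2, 5}
read q: {1, 2, 3}
Final reachable set {1, 2, 3} has 3 states.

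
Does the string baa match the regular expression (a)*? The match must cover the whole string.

no

baa cannot be split into zero or more pieces each matching a.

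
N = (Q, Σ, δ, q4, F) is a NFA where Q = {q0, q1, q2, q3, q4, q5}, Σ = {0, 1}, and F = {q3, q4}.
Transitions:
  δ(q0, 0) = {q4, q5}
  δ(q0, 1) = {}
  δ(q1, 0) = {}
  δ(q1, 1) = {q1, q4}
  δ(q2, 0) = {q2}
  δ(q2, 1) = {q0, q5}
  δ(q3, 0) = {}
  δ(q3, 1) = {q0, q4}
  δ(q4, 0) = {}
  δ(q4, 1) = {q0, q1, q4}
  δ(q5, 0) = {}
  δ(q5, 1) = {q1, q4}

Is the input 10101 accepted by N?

Start: {q4}
read 1: {q0, q1, q4}
read 0: {q4, q5}
read 1: {q0, q1, q4}
read 0: {q4, q5}
read 1: {q0, q1, q4}
Reachable ∩ accepting = {q4} — nonempty.

accepted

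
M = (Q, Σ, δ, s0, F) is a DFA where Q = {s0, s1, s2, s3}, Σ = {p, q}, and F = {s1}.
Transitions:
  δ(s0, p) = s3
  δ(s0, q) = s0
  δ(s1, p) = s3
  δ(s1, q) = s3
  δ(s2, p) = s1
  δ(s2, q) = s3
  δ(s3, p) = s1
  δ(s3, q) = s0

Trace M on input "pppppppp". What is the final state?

s0 --p--> s3
s3 --p--> s1
s1 --p--> s3
s3 --p--> s1
s1 --p--> s3
s3 --p--> s1
s1 --p--> s3
s3 --p--> s1

s1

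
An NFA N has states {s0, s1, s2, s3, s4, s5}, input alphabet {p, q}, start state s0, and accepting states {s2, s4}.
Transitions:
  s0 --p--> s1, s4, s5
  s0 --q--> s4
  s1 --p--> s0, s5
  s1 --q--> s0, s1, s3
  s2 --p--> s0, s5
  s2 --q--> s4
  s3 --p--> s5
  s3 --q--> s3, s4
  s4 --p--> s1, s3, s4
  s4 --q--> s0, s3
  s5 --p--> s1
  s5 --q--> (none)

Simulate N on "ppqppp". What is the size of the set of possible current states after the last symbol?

5

Start: {s0}
read p: {s1, s4, s5}
read p: {s0, s1, s3, s4, s5}
read q: {s0, s1, s3, s4}
read p: {s0, s1, s3, s4, s5}
read p: {s0, s1, s3, s4, s5}
read p: {s0, s1, s3, s4, s5}
Final reachable set {s0, s1, s3, s4, s5} has 5 states.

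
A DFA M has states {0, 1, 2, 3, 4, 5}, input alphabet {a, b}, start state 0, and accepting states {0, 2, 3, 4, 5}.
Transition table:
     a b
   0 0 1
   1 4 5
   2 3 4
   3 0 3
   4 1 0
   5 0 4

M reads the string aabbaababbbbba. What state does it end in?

0

0 --a--> 0
0 --a--> 0
0 --b--> 1
1 --b--> 5
5 --a--> 0
0 --a--> 0
0 --b--> 1
1 --a--> 4
4 --b--> 0
0 --b--> 1
1 --b--> 5
5 --b--> 4
4 --b--> 0
0 --a--> 0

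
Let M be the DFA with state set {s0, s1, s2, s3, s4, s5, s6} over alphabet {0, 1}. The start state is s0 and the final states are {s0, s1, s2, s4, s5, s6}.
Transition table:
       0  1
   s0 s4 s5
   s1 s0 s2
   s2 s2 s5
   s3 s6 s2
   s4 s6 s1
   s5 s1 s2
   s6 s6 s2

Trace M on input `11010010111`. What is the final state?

s0 --1--> s5
s5 --1--> s2
s2 --0--> s2
s2 --1--> s5
s5 --0--> s1
s1 --0--> s0
s0 --1--> s5
s5 --0--> s1
s1 --1--> s2
s2 --1--> s5
s5 --1--> s2

s2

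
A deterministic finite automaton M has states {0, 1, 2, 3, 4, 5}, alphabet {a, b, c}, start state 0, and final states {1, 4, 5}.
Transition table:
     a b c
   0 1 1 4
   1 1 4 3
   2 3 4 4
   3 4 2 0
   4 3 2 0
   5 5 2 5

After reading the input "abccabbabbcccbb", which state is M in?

0 --a--> 1
1 --b--> 4
4 --c--> 0
0 --c--> 4
4 --a--> 3
3 --b--> 2
2 --b--> 4
4 --a--> 3
3 --b--> 2
2 --b--> 4
4 --c--> 0
0 --c--> 4
4 --c--> 0
0 --b--> 1
1 --b--> 4

4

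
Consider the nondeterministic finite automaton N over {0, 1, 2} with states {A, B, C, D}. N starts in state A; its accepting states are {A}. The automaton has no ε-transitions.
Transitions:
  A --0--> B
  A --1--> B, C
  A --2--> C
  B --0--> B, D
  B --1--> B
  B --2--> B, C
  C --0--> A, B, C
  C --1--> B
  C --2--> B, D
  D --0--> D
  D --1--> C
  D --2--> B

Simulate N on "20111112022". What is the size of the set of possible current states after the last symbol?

3

Start: {A}
read 2: {C}
read 0: {A, B, C}
read 1: {B, C}
read 1: {B}
read 1: {B}
read 1: {B}
read 1: {B}
read 2: {B, C}
read 0: {A, B, C, D}
read 2: {B, C, D}
read 2: {B, C, D}
Final reachable set {B, C, D} has 3 states.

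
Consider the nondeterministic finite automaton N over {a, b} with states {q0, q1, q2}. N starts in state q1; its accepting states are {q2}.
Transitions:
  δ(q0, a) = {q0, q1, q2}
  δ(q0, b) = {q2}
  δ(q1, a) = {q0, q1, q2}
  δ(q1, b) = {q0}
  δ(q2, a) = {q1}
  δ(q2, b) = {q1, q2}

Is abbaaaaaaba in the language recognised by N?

Start: {q1}
read a: {q0, q1, q2}
read b: {q0, q1, q2}
read b: {q0, q1, q2}
read a: {q0, q1, q2}
read a: {q0, q1, q2}
read a: {q0, q1, q2}
read a: {q0, q1, q2}
read a: {q0, q1, q2}
read a: {q0, q1, q2}
read b: {q0, q1, q2}
read a: {q0, q1, q2}
Reachable ∩ accepting = {q2} — nonempty.

accepted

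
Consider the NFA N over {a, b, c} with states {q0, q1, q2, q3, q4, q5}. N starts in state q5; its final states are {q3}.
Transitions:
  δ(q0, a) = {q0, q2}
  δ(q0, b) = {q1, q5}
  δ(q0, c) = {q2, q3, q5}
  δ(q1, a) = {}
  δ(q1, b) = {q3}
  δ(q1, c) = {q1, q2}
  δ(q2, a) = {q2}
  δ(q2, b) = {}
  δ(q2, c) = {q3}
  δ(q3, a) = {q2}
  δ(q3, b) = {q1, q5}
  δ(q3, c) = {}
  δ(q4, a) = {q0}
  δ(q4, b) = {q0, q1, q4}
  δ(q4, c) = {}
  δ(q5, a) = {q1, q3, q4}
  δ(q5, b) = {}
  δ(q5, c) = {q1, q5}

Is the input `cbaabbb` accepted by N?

rejected

Start: {q5}
read c: {q1, q5}
read b: {q3}
read a: {q2}
read a: {q2}
read b: {}
The reachable set is empty and stays empty for the remaining 2 symbols.
Reachable ∩ accepting = {} — empty.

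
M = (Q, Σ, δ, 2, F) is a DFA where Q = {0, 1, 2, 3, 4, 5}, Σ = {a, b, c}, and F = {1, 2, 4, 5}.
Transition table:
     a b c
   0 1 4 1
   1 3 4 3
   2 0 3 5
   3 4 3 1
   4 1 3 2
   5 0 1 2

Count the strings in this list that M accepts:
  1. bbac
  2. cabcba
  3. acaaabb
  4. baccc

bbac: accepted
cabcba: accepted
acaaabb: rejected
baccc: accepted

3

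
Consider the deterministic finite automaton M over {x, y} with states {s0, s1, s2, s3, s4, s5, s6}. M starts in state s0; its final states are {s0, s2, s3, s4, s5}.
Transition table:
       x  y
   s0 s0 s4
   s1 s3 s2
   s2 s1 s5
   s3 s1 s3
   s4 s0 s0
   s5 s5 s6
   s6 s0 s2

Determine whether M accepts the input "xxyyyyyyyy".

s0 --x--> s0
s0 --x--> s0
s0 --y--> s4
s4 --y--> s0
s0 --y--> s4
s4 --y--> s0
s0 --y--> s4
s4 --y--> s0
s0 --y--> s4
s4 --y--> s0
End in state s0, which is an accepting state.

accepted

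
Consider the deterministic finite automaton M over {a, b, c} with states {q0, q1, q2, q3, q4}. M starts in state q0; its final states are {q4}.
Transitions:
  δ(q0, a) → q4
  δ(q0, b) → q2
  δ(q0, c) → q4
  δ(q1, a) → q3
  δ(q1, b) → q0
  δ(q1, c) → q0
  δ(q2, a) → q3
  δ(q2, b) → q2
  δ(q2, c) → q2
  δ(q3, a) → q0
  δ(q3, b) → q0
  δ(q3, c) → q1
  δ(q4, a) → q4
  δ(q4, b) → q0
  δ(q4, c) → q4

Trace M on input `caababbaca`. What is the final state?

q0 --c--> q4
q4 --a--> q4
q4 --a--> q4
q4 --b--> q0
q0 --a--> q4
q4 --b--> q0
q0 --b--> q2
q2 --a--> q3
q3 --c--> q1
q1 --a--> q3

q3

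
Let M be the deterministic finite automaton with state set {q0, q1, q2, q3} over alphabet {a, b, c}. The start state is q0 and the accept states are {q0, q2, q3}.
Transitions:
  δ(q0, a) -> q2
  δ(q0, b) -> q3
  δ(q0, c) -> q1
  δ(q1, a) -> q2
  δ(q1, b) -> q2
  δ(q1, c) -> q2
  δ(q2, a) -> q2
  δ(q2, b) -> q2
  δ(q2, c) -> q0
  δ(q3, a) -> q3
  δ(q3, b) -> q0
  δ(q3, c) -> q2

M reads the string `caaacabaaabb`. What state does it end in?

q0 --c--> q1
q1 --a--> q2
q2 --a--> q2
q2 --a--> q2
q2 --c--> q0
q0 --a--> q2
q2 --b--> q2
q2 --a--> q2
q2 --a--> q2
q2 --a--> q2
q2 --b--> q2
q2 --b--> q2

q2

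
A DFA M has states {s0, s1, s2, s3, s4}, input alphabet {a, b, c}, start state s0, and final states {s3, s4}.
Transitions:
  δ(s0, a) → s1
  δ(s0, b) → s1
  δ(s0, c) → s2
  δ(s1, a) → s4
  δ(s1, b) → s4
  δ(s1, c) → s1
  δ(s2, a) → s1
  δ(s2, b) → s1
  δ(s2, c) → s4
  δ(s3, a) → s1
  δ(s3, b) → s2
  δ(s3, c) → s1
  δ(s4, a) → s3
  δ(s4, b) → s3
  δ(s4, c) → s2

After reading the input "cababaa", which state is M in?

s4

s0 --c--> s2
s2 --a--> s1
s1 --b--> s4
s4 --a--> s3
s3 --b--> s2
s2 --a--> s1
s1 --a--> s4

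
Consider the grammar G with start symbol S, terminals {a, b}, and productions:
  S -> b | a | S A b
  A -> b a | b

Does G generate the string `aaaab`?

no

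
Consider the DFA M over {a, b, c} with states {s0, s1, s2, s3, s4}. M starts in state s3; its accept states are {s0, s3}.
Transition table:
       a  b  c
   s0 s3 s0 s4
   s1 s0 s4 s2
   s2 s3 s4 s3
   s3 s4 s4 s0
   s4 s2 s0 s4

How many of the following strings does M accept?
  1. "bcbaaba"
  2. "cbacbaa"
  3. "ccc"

1

"bcbaaba": accepted
"cbacbaa": rejected
"ccc": rejected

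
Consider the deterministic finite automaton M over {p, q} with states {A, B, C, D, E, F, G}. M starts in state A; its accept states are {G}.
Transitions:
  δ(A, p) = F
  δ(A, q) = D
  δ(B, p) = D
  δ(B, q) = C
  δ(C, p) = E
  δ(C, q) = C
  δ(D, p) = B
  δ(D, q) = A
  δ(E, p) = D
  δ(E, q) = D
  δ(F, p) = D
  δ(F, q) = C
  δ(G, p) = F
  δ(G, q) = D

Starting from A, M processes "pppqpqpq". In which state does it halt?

A --p--> F
F --p--> D
D --p--> B
B --q--> C
C --p--> E
E --q--> D
D --p--> B
B --q--> C

C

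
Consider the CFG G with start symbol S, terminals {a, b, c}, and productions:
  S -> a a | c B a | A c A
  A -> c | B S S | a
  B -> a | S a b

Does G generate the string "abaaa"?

no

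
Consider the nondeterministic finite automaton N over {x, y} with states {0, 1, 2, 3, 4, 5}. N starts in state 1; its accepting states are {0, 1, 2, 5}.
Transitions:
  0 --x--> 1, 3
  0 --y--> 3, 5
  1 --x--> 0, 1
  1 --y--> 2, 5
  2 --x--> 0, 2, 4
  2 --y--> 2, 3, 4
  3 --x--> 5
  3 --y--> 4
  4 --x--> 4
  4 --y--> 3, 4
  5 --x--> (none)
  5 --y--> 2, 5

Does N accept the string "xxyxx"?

Start: {1}
read x: {0, 1}
read x: {0, 1, 3}
read y: {2, 3, 4, 5}
read x: {0, 2, 4, 5}
read x: {0, 1, 2, 3, 4}
Reachable ∩ accepting = {0, 1, 2} — nonempty.

accepted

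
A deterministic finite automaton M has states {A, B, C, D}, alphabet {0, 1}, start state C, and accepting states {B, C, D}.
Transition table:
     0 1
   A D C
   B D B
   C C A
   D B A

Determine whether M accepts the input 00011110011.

accepted

C --0--> C
C --0--> C
C --0--> C
C --1--> A
A --1--> C
C --1--> A
A --1--> C
C --0--> C
C --0--> C
C --1--> A
A --1--> C
End in state C, which is an accepting state.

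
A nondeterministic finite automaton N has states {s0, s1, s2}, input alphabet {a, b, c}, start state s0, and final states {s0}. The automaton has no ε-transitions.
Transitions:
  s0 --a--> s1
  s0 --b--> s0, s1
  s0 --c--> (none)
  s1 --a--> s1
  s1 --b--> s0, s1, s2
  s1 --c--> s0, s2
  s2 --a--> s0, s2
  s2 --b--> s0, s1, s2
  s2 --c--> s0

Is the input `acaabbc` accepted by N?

accepted

Start: {s0}
read a: {s1}
read c: {s0, s2}
read a: {s0, s1, s2}
read a: {s0, s1, s2}
read b: {s0, s1, s2}
read b: {s0, s1, s2}
read c: {s0, s2}
Reachable ∩ accepting = {s0} — nonempty.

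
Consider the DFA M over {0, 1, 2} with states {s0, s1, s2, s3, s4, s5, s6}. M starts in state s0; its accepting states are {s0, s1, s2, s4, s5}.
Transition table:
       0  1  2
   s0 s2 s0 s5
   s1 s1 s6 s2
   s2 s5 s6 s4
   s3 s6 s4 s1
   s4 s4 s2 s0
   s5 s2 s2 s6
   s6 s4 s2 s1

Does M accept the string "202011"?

rejected

s0 --2--> s5
s5 --0--> s2
s2 --2--> s4
s4 --0--> s4
s4 --1--> s2
s2 --1--> s6
End in state s6, which is not an accepting state.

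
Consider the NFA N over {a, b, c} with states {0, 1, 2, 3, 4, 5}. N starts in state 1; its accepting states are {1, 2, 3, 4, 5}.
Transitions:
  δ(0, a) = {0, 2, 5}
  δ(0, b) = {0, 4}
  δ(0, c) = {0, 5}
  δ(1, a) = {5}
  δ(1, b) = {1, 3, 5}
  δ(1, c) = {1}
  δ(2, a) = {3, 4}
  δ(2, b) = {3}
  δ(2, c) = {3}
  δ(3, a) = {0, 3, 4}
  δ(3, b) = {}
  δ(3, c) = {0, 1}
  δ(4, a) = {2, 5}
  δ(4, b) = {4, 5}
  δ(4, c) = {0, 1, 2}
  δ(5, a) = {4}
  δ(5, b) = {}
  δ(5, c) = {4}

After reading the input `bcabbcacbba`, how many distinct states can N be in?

5

Start: {1}
read b: {1, 3, 5}
read c: {0, 1, 4}
read a: {0, 2, 5}
read b: {0, 3, 4}
read b: {0, 4, 5}
read c: {0, 1, 2, 4, 5}
read a: {0, 2, 3, 4, 5}
read c: {0, 1, 2, 3, 4, 5}
read b: {0, 1, 3, 4, 5}
read b: {0, 1, 3, 4, 5}
read a: {0, 2, 3, 4, 5}
Final reachable set {0, 2, 3, 4, 5} has 5 states.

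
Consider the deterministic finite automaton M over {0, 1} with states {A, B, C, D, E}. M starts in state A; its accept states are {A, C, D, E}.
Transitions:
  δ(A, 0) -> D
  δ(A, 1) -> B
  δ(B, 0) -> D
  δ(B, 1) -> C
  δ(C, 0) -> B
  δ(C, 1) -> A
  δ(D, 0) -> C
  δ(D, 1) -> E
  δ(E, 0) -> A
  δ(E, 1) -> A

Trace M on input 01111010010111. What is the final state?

A --0--> D
D --1--> E
E --1--> A
A --1--> B
B --1--> C
C --0--> B
B --1--> C
C --0--> B
B --0--> D
D --1--> E
E --0--> A
A --1--> B
B --1--> C
C --1--> A

A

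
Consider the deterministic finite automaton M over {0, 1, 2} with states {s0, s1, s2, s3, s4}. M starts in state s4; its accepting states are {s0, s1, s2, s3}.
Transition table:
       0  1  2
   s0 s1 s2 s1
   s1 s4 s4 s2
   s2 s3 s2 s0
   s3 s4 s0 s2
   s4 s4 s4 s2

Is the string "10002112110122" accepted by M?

accepted

s4 --1--> s4
s4 --0--> s4
s4 --0--> s4
s4 --0--> s4
s4 --2--> s2
s2 --1--> s2
s2 --1--> s2
s2 --2--> s0
s0 --1--> s2
s2 --1--> s2
s2 --0--> s3
s3 --1--> s0
s0 --2--> s1
s1 --2--> s2
End in state s2, which is an accepting state.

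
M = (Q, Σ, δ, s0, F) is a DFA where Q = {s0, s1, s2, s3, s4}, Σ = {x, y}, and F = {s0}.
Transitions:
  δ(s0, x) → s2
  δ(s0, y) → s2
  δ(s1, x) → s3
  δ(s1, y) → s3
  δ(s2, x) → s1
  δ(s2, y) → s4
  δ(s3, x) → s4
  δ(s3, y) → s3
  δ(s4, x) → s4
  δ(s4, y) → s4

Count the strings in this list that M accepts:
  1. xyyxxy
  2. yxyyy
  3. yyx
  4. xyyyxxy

xyyxxy: rejected
yxyyy: rejected
yyx: rejected
xyyyxxy: rejected

0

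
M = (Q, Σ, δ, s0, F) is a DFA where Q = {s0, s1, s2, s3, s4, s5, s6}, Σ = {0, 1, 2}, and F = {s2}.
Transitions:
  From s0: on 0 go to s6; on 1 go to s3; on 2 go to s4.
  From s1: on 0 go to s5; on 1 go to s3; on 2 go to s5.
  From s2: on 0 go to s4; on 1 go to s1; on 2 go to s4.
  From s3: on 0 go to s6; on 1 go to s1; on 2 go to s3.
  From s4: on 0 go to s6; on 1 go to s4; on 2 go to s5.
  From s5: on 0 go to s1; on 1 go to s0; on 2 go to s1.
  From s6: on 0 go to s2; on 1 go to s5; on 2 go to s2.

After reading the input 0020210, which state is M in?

s0 --0--> s6
s6 --0--> s2
s2 --2--> s4
s4 --0--> s6
s6 --2--> s2
s2 --1--> s1
s1 --0--> s5

s5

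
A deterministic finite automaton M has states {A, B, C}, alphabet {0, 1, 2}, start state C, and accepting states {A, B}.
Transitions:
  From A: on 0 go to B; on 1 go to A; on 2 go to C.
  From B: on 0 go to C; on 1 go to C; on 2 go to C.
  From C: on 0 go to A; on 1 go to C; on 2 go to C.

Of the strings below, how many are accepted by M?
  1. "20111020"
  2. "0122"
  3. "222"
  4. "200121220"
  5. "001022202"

"20111020": accepted
"0122": rejected
"222": rejected
"200121220": accepted
"001022202": rejected

2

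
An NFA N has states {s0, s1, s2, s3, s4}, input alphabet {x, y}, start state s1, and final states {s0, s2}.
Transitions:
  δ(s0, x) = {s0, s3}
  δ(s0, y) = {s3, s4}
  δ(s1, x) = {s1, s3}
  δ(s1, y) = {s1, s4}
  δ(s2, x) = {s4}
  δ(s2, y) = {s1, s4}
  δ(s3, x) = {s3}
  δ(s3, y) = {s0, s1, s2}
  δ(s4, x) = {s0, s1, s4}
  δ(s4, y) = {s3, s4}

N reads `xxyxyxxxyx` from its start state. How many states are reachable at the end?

4

Start: {s1}
read x: {s1, s3}
read x: {s1, s3}
read y: {s0, s1, s2, s4}
read x: {s0, s1, s3, s4}
read y: {s0, s1, s2, s3, s4}
read x: {s0, s1, s3, s4}
read x: {s0, s1, s3, s4}
read x: {s0, s1, s3, s4}
read y: {s0, s1, s2, s3, s4}
read x: {s0, s1, s3, s4}
Final reachable set {s0, s1, s3, s4} has 4 states.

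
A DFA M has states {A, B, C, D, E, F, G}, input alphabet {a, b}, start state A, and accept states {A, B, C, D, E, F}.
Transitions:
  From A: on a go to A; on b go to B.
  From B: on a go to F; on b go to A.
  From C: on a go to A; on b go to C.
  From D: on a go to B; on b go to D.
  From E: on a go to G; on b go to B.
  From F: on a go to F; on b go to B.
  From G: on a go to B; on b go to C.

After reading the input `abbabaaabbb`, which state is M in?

B

A --a--> A
A --b--> B
B --b--> A
A --a--> A
A --b--> B
B --a--> F
F --a--> F
F --a--> F
F --b--> B
B --b--> A
A --b--> B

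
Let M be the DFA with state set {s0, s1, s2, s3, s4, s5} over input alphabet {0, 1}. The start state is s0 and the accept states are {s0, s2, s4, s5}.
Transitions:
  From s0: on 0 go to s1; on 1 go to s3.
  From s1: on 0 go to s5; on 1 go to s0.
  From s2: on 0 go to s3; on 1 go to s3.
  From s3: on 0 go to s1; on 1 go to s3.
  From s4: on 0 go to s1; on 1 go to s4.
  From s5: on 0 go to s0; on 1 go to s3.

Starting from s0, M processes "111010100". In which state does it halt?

s5

s0 --1--> s3
s3 --1--> s3
s3 --1--> s3
s3 --0--> s1
s1 --1--> s0
s0 --0--> s1
s1 --1--> s0
s0 --0--> s1
s1 --0--> s5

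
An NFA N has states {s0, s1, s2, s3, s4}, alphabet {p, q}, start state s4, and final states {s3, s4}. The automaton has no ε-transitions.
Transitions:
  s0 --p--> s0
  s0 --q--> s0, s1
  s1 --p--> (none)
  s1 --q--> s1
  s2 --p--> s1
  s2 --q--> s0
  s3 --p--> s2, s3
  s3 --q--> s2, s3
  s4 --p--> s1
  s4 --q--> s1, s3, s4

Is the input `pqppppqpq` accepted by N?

Start: {s4}
read p: {s1}
read q: {s1}
read p: {}
The reachable set is empty and stays empty for the remaining 6 symbols.
Reachable ∩ accepting = {} — empty.

rejected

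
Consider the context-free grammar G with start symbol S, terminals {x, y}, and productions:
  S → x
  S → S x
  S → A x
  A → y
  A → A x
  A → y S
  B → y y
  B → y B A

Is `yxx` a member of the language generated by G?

yes

S ⇒ Sx ⇒ Axx ⇒ yxx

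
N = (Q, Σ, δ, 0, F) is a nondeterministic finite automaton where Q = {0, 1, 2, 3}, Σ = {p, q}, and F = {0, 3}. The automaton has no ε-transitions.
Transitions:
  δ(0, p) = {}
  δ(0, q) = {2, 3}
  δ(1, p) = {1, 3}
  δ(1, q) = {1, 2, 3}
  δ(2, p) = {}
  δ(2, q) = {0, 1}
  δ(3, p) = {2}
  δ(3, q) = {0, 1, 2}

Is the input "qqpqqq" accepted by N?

Start: {0}
read q: {2, 3}
read q: {0, 1, 2}
read p: {1, 3}
read q: {0, 1, 2, 3}
read q: {0, 1, 2, 3}
read q: {0, 1, 2, 3}
Reachable ∩ accepting = {0, 3} — nonempty.

accepted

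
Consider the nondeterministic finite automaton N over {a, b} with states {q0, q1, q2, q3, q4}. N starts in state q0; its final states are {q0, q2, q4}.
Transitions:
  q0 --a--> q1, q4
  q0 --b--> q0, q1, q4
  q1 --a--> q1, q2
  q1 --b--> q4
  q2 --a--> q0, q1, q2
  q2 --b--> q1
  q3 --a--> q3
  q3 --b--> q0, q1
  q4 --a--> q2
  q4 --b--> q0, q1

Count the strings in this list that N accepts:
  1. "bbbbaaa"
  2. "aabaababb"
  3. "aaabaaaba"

"bbbbaaa": accepted
"aabaababb": accepted
"aaabaaaba": accepted

3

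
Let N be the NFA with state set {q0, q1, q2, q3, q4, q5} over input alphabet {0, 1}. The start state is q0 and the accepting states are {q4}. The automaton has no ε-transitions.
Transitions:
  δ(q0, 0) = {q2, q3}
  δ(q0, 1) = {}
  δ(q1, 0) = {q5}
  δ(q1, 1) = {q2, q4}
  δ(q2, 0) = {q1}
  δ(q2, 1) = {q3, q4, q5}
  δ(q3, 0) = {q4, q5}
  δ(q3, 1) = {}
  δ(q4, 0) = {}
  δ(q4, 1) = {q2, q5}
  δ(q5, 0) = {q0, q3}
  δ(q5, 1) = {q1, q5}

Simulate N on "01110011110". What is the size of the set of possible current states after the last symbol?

5

Start: {q0}
read 0: {q2, q3}
read 1: {q3, q4, q5}
read 1: {q1, q2, q5}
read 1: {q1, q2, q3, q4, q5}
read 0: {q0, q1, q3, q4, q5}
read 0: {q0, q2, q3, q4, q5}
read 1: {q1, q2, q3, q4, q5}
read 1: {q1, q2, q3, q4, q5}
read 1: {q1, q2, q3, q4, q5}
read 1: {q1, q2, q3, q4, q5}
read 0: {q0, q1, q3, q4, q5}
Final reachable set {q0, q1, q3, q4, q5} has 5 states.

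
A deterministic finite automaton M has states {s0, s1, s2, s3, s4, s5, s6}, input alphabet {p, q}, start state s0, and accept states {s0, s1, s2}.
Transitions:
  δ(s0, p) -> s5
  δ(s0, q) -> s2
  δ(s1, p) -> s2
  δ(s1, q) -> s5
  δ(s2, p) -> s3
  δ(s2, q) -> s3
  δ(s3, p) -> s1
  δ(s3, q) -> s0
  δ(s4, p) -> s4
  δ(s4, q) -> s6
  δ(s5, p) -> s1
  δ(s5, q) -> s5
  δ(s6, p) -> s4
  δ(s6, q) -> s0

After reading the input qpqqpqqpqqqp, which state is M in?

s1

s0 --q--> s2
s2 --p--> s3
s3 --q--> s0
s0 --q--> s2
s2 --p--> s3
s3 --q--> s0
s0 --q--> s2
s2 --p--> s3
s3 --q--> s0
s0 --q--> s2
s2 --q--> s3
s3 --p--> s1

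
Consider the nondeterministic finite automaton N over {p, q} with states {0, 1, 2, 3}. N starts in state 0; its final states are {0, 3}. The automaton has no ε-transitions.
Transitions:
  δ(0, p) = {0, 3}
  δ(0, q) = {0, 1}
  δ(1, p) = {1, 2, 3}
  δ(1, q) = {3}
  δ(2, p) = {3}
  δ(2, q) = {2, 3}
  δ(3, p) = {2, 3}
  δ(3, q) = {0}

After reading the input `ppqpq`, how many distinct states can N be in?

Start: {0}
read p: {0, 3}
read p: {0, 2, 3}
read q: {0, 1, 2, 3}
read p: {0, 1, 2, 3}
read q: {0, 1, 2, 3}
Final reachable set {0, 1, 2, 3} has 4 states.

4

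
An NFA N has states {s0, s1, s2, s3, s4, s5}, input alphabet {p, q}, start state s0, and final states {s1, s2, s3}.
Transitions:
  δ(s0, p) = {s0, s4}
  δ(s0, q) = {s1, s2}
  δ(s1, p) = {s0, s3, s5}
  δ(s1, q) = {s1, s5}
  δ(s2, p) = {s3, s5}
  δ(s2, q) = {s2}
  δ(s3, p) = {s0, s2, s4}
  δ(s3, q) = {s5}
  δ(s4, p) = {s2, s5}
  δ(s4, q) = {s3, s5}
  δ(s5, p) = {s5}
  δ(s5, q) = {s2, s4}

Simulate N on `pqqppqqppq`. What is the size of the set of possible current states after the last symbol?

Start: {s0}
read p: {s0, s4}
read q: {s1, s2, s3, s5}
read q: {s1, s2, s4, s5}
read p: {s0, s2, s3, s5}
read p: {s0, s2, s3, s4, s5}
read q: {s1, s2, s3, s4, s5}
read q: {s1, s2, s3, s4, s5}
read p: {s0, s2, s3, s4, s5}
read p: {s0, s2, s3, s4, s5}
read q: {s1, s2, s3, s4, s5}
Final reachable set {s1, s2, s3, s4, s5} has 5 states.

5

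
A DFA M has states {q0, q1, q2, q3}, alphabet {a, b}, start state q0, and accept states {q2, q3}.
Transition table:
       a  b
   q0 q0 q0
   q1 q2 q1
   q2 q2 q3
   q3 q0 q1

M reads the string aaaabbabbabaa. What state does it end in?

q0 --a--> q0
q0 --a--> q0
q0 --a--> q0
q0 --a--> q0
q0 --b--> q0
q0 --b--> q0
q0 --a--> q0
q0 --b--> q0
q0 --b--> q0
q0 --a--> q0
q0 --b--> q0
q0 --a--> q0
q0 --a--> q0

q0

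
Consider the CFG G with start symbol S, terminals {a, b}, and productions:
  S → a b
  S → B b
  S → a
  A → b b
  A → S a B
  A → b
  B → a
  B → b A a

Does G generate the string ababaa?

no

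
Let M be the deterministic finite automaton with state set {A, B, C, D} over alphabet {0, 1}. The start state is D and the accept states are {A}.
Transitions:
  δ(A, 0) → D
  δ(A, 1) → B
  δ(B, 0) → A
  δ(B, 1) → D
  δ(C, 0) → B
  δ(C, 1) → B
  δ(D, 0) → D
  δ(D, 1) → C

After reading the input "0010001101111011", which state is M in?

D

D --0--> D
D --0--> D
D --1--> C
C --0--> B
B --0--> A
A --0--> D
D --1--> C
C --1--> B
B --0--> A
A --1--> B
B --1--> D
D --1--> C
C --1--> B
B --0--> A
A --1--> B
B --1--> D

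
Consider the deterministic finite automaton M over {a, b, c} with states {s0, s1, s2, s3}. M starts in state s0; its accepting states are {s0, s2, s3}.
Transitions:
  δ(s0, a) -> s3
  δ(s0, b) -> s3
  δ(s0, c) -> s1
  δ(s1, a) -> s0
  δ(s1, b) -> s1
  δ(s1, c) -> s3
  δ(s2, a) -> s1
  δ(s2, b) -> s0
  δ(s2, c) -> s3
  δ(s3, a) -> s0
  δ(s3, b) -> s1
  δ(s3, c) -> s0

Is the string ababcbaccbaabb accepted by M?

s0 --a--> s3
s3 --b--> s1
s1 --a--> s0
s0 --b--> s3
s3 --c--> s0
s0 --b--> s3
s3 --a--> s0
s0 --c--> s1
s1 --c--> s3
s3 --b--> s1
s1 --a--> s0
s0 --a--> s3
s3 --b--> s1
s1 --b--> s1
End in state s1, which is not an accepting state.

rejected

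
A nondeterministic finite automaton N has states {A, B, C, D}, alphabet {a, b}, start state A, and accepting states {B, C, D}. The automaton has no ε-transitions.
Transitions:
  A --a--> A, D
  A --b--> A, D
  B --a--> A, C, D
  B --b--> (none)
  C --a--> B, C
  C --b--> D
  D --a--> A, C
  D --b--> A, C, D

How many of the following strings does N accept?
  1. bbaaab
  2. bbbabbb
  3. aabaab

bbaaab: accepted
bbbabbb: accepted
aabaab: accepted

3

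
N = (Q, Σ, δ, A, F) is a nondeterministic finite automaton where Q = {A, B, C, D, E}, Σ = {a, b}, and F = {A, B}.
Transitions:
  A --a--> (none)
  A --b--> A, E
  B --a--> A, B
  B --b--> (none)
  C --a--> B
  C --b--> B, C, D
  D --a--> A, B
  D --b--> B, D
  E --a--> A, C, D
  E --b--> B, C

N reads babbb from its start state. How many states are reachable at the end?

5

Start: {A}
read b: {A, E}
read a: {A, C, D}
read b: {A, B, C, D, E}
read b: {A, B, C, D, E}
read b: {A, B, C, D, E}
Final reachable set {A, B, C, D, E} has 5 states.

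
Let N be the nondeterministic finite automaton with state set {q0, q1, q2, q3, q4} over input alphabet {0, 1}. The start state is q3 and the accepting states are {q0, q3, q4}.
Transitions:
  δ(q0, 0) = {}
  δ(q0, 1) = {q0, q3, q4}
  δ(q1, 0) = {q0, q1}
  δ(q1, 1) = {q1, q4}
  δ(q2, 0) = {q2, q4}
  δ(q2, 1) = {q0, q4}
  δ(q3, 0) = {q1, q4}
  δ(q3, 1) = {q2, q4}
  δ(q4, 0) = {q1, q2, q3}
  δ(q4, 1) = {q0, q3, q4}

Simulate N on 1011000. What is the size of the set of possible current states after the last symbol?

Start: {q3}
read 1: {q2, q4}
read 0: {q1, q2, q3, q4}
read 1: {q0, q1, q2, q3, q4}
read 1: {q0, q1, q2, q3, q4}
read 0: {q0, q1, q2, q3, q4}
read 0: {q0, q1, q2, q3, q4}
read 0: {q0, q1, q2, q3, q4}
Final reachable set {q0, q1, q2, q3, q4} has 5 states.

5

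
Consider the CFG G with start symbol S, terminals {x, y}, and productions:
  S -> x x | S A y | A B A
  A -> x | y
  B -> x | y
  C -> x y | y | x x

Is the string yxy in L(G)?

S ⇒ ABA ⇒ yBA ⇒ yxA ⇒ yxy

yes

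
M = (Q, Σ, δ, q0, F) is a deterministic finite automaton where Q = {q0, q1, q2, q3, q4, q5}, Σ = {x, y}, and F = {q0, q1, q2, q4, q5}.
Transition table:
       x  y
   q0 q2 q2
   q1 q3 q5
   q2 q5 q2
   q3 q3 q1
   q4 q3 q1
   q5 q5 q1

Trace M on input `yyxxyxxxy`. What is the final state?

q0 --y--> q2
q2 --y--> q2
q2 --x--> q5
q5 --x--> q5
q5 --y--> q1
q1 --x--> q3
q3 --x--> q3
q3 --x--> q3
q3 --y--> q1

q1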